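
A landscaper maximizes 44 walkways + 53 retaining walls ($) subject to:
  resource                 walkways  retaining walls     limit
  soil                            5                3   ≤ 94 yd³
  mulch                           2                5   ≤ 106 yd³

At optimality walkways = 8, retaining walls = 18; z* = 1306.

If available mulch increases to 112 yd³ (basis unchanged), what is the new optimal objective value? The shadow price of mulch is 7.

1348

Δb = 6, so new z* = 1306 + (7)·(6) = 1306 + 42 = 1348.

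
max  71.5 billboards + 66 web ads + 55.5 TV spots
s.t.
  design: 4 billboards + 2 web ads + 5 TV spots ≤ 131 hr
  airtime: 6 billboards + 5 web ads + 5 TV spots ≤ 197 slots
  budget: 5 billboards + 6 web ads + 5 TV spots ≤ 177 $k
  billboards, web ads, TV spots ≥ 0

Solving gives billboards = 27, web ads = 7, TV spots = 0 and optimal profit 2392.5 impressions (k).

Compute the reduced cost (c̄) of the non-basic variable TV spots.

-7

At the optimum: design uses 122 of 131 (slack = 9); airtime uses 197 of 197 (binding); budget uses 177 of 177 (binding).
By complementary slackness, y = 0 for the non-binding constraint.
The binding rows give the dual system: 6·y_airtime + 5·y_budget = 71.5 and 5·y_airtime + 6·y_budget = 66.
→ y_airtime = 9 and y_budget = 3.5.
Reduced cost of TV spots: c₃ − yᵀa₃ = 55.5 − (9·5 + 3.5·5) = 55.5 − 62.5 = -7.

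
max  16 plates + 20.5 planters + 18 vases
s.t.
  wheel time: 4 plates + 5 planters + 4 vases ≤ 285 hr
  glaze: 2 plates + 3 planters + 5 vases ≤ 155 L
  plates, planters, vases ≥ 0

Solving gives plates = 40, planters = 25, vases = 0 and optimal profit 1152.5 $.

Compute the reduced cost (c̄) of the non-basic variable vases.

-1

Both wheel time and glaze are binding at x*.
From A_Bᵀ y = c: 4·y_wheel time + 2·y_glaze = 16; 5·y_wheel time + 3·y_glaze = 20.5.
Solving: y_wheel time = 3.5, y_glaze = 1.
Reduced cost of vases: c₃ − yᵀa₃ = 18 − (3.5·4 + 1·5) = 18 − 19 = -1.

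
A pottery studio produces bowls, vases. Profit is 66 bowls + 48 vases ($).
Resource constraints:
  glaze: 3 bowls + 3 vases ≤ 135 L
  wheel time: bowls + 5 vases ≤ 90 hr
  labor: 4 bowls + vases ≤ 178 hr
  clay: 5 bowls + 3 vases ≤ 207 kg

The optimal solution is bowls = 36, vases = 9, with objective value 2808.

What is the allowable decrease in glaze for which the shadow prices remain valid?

Binding constraints: glaze, clay. The basis is B = [[3,3],[5,3]] with det -6.
Per unit decrease in glaze, x* moves by d = (0.5, -0.8333).
The basis stays optimal until vases reaches 0; allowable decrease = 10.8 L.

10.8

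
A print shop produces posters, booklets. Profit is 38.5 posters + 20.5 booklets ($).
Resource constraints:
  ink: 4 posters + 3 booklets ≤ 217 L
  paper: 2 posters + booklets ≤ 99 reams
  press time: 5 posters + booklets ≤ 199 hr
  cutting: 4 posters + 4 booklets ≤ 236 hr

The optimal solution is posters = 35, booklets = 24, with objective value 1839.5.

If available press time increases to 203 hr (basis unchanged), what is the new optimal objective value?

1857.5

Binding: press time and cutting. Non-binding: ink (5 unused), paper (5 unused).
Slack constraints have shadow price 0 (complementary slackness).
Dual feasibility on the basic columns requires 5·y_press time + 4·y_cutting = 38.5, 1·y_press time + 4·y_cutting = 20.5.
→ y_press time = 4.5 and y_cutting = 4.
Δz = y_press time·Δb = 4.5 × (4) = 18, so new z* = 1839.5 + 18 = 1857.5.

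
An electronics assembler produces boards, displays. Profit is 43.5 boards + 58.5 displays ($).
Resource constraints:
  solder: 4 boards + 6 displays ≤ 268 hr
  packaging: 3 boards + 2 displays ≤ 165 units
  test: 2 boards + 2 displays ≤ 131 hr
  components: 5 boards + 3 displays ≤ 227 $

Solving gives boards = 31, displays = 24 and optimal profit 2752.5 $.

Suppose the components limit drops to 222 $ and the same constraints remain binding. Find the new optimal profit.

At the optimum: solder uses 268 of 268 (binding); packaging uses 141 of 165 (slack = 24); test uses 110 of 131 (slack = 21); components uses 227 of 227 (binding).
Since packaging, test are not tight, their duals are 0.
The binding rows give the dual system: 4·y_solder + 5·y_components = 43.5 and 6·y_solder + 3·y_components = 58.5.
Solving: y_solder = 9, y_components = 1.5.
Δz = y_components·Δb = 1.5 × (-5) = -7.5, so new z* = 2752.5 − 7.5 = 2745.

2745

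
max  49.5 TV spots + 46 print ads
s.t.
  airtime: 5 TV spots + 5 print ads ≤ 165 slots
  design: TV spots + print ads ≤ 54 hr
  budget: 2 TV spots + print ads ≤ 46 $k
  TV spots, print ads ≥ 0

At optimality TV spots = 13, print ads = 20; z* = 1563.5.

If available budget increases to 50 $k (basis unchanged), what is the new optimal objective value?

1577.5

At the optimum: airtime uses 165 of 165 (binding); design uses 33 of 54 (slack = 21); budget uses 46 of 46 (binding).
Since design is not tight, its dual is 0.
Dual feasibility on the basic columns requires 5·y_airtime + 2·y_budget = 49.5, 5·y_airtime + 1·y_budget = 46.
This yields shadow prices y_airtime = 8.5, y_budget = 3.5.
Δz = y_budget·Δb = 3.5 × (4) = 14, so new z* = 1563.5 + 14 = 1577.5.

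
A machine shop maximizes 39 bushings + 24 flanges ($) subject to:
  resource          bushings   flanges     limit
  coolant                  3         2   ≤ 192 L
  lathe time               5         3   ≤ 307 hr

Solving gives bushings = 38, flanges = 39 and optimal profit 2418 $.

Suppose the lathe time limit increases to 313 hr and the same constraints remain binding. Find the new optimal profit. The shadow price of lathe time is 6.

2454

Δb = 6, so new z* = 2418 + (6)·(6) = 2418 + 36 = 2454.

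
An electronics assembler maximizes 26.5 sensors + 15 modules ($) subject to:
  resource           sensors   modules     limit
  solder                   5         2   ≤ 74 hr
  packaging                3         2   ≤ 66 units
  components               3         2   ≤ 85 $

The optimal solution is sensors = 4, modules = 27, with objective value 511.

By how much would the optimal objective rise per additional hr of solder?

2

At the optimum: solder uses 74 of 74 (binding); packaging uses 66 of 66 (binding); components uses 66 of 85 (slack = 19).
Slack constraints have shadow price 0 (complementary slackness).
Dual feasibility on the basic columns requires 5·y_solder + 3·y_packaging = 26.5, 2·y_solder + 2·y_packaging = 15.
This yields shadow prices y_solder = 2, y_packaging = 5.5.
Shadow price of solder = 2.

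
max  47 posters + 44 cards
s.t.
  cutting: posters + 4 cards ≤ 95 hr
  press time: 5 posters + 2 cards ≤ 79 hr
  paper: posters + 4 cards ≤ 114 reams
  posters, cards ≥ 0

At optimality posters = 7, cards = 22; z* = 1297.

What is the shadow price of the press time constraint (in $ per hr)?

At the optimum: cutting uses 95 of 95 (binding); press time uses 79 of 79 (binding); paper uses 95 of 114 (slack = 19).
Slack constraints have shadow price 0 (complementary slackness).
From A_Bᵀ y = c: 1·y_cutting + 5·y_press time = 47; 4·y_cutting + 2·y_press time = 44.
→ y_cutting = 7 and y_press time = 8.
Shadow price of press time = 8.

8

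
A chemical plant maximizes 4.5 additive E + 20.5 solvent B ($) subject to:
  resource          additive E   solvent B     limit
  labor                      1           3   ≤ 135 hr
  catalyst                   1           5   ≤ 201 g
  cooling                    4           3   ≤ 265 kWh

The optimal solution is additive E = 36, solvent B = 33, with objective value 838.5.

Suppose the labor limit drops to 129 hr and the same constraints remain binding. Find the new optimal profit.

Binding: labor and catalyst. Non-binding: cooling (22 unused).
Since cooling is not tight, its dual is 0.
Dual feasibility on the basic columns requires 1·y_labor + 1·y_catalyst = 4.5, 3·y_labor + 5·y_catalyst = 20.5.
→ y_labor = 1 and y_catalyst = 3.5.
Δz = y_labor·Δb = 1 × (-6) = -6, so new z* = 838.5 − 6 = 832.5.

832.5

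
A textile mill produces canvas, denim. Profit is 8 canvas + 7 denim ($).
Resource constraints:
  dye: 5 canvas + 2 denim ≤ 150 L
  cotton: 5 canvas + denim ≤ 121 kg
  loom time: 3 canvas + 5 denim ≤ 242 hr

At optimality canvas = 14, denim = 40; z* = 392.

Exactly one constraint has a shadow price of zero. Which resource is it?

cotton

dye: 150/150 (binding)
cotton: 110/121 (slack 11)
loom time: 242/242 (binding)
By complementary slackness, a constraint with positive slack has shadow price 0 → cotton.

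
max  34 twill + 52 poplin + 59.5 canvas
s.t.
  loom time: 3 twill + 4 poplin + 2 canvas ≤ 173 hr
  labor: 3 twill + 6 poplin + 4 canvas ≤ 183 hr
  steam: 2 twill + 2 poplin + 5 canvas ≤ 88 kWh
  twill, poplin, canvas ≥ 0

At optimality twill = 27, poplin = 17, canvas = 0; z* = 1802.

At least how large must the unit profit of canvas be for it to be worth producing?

64

Check each constraint at x*: loom time 149/173 (slack 24); labor 183/183 (tight); steam 88/88 (tight).
By complementary slackness, y = 0 for the non-binding constraint.
From A_Bᵀ y = c: 3·y_labor + 2·y_steam = 34; 6·y_labor + 2·y_steam = 52.
This yields shadow prices y_labor = 6, y_steam = 8.
canvas enters the basis when its profit ≥ yᵀa₃ = 6·4 + 8·5 = 64.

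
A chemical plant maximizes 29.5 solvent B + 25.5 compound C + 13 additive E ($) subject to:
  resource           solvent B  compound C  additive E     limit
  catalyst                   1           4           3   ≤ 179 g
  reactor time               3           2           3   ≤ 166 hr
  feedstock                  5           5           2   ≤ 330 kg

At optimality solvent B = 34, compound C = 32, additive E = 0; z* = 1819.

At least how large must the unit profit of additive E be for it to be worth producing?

19

Check each constraint at x*: catalyst 162/179 (slack 17); reactor time 166/166 (tight); feedstock 330/330 (tight).
Since catalyst is not tight, its dual is 0.
The binding rows give the dual system: 3·y_reactor time + 5·y_feedstock = 29.5 and 2·y_reactor time + 5·y_feedstock = 25.5.
This yields shadow prices y_reactor time = 4, y_feedstock = 3.5.
additive E enters the basis when its profit ≥ yᵀa₃ = 4·3 + 3.5·2 = 19.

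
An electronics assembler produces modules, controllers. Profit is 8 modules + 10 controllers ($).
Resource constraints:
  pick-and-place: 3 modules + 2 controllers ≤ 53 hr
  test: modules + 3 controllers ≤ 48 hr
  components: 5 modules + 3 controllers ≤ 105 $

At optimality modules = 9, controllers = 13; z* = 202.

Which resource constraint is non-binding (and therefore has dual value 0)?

pick-and-place: 53/53 (binding)
test: 48/48 (binding)
components: 84/105 (slack 21)
By complementary slackness, a constraint with positive slack has shadow price 0 → components.

components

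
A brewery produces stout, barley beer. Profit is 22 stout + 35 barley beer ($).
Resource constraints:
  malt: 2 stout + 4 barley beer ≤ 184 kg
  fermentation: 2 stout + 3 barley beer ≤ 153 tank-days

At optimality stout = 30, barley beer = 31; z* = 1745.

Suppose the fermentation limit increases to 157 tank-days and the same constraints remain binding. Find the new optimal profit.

Both malt and fermentation are binding at x*.
Dual feasibility on the basic columns requires 2·y_malt + 2·y_fermentation = 22, 4·y_malt + 3·y_fermentation = 35.
→ y_malt = 2 and y_fermentation = 9.
Δz = y_fermentation·Δb = 9 × (4) = 36, so new z* = 1745 + 36 = 1781.

1781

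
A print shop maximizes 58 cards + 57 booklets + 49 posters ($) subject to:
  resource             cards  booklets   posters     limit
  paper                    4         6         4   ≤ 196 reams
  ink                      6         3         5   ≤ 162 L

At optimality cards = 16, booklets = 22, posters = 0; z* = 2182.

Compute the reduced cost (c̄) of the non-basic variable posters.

-4

Both paper and ink are binding at x*.
The binding rows give the dual system: 4·y_paper + 6·y_ink = 58 and 6·y_paper + 3·y_ink = 57.
Solving: y_paper = 7, y_ink = 5.
Reduced cost of posters: c₃ − yᵀa₃ = 49 − (7·4 + 5·5) = 49 − 53 = -4.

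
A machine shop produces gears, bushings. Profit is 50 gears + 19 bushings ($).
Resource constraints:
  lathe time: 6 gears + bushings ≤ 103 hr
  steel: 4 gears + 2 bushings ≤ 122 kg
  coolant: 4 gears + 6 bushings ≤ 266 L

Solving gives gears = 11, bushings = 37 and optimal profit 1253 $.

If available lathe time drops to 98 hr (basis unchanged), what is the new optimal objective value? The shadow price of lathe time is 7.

Δb = -5, so new z* = 1253 + (7)·(-5) = 1253 − 35 = 1218.

1218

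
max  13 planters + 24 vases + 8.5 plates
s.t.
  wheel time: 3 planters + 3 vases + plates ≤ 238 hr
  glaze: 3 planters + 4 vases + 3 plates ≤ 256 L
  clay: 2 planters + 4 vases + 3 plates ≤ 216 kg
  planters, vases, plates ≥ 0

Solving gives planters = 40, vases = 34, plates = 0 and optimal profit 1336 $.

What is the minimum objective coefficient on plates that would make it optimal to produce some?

At the optimum: wheel time uses 222 of 238 (slack = 16); glaze uses 256 of 256 (binding); clay uses 216 of 216 (binding).
By complementary slackness, y = 0 for the non-binding constraint.
The binding rows give the dual system: 3·y_glaze + 2·y_clay = 13 and 4·y_glaze + 4·y_clay = 24.
This yields shadow prices y_glaze = 1, y_clay = 5.
plates enters the basis when its profit ≥ yᵀa₃ = 1·3 + 5·3 = 18.

18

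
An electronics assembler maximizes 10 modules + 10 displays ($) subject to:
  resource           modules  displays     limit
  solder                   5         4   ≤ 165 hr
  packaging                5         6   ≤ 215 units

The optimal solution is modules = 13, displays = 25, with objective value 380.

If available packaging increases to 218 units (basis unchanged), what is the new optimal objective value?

Check each constraint at x*: solder 165/165 (tight); packaging 215/215 (tight).
Dual feasibility on the basic columns requires 5·y_solder + 5·y_packaging = 10, 4·y_solder + 6·y_packaging = 10.
Solving: y_solder = 1, y_packaging = 1.
Δz = y_packaging·Δb = 1 × (3) = 3, so new z* = 380 + 3 = 383.

383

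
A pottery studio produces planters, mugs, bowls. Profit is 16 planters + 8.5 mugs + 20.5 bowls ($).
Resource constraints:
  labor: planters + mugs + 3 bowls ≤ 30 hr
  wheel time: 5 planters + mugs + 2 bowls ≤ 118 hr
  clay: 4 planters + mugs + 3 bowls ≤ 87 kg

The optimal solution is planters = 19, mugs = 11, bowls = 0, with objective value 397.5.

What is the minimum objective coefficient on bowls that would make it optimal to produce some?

At the optimum: labor uses 30 of 30 (binding); wheel time uses 106 of 118 (slack = 12); clay uses 87 of 87 (binding).
Slack constraints have shadow price 0 (complementary slackness).
From A_Bᵀ y = c: 1·y_labor + 4·y_clay = 16; 1·y_labor + 1·y_clay = 8.5.
This yields shadow prices y_labor = 6, y_clay = 2.5.
bowls enters the basis when its profit ≥ yᵀa₃ = 6·3 + 2.5·3 = 25.5.

25.5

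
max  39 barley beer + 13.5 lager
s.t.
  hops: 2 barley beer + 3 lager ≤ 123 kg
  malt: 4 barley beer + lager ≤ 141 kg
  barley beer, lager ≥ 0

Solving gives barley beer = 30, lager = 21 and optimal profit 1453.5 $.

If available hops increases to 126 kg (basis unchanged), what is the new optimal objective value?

1458

Check each constraint at x*: hops 123/123 (tight); malt 141/141 (tight).
Dual feasibility on the basic columns requires 2·y_hops + 4·y_malt = 39, 3·y_hops + 1·y_malt = 13.5.
This yields shadow prices y_hops = 1.5, y_malt = 9.
Δz = y_hops·Δb = 1.5 × (3) = 4.5, so new z* = 1453.5 + 4.5 = 1458.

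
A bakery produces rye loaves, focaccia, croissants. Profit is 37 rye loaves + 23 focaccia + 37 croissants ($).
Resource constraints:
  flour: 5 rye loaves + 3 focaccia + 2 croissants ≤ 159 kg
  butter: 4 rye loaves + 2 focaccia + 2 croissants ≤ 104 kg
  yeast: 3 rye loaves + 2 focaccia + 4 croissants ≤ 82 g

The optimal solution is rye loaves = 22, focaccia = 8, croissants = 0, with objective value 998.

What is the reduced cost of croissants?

Check each constraint at x*: flour 134/159 (slack 25); butter 104/104 (tight); yeast 82/82 (tight).
Since flour is not tight, its dual is 0.
From A_Bᵀ y = c: 4·y_butter + 3·y_yeast = 37; 2·y_butter + 2·y_yeast = 23.
Solving: y_butter = 2.5, y_yeast = 9.
Reduced cost of croissants: c₃ − yᵀa₃ = 37 − (2.5·2 + 9·4) = 37 − 41 = -4.

-4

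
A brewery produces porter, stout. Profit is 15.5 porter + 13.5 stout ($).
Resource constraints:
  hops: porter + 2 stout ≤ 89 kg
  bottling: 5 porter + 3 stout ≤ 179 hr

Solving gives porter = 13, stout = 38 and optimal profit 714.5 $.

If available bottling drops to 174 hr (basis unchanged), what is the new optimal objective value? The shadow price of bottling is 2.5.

702

Δb = -5, so new z* = 714.5 + (2.5)·(-5) = 714.5 − 12.5 = 702.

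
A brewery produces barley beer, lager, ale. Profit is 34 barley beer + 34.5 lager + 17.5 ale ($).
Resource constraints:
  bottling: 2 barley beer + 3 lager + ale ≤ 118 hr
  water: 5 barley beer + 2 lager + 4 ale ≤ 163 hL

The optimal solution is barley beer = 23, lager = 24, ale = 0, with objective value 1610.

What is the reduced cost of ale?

-4

Check each constraint at x*: bottling 118/118 (tight); water 163/163 (tight).
The binding rows give the dual system: 2·y_bottling + 5·y_water = 34 and 3·y_bottling + 2·y_water = 34.5.
Solving: y_bottling = 9.5, y_water = 3.
Reduced cost of ale: c₃ − yᵀa₃ = 17.5 − (9.5·1 + 3·4) = 17.5 − 21.5 = -4.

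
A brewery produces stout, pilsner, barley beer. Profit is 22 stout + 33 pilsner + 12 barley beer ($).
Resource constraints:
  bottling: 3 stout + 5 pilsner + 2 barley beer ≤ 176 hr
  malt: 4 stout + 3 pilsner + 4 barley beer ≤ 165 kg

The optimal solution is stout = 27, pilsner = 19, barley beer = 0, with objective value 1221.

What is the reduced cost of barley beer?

Both bottling and malt are binding at x*.
From A_Bᵀ y = c: 3·y_bottling + 4·y_malt = 22; 5·y_bottling + 3·y_malt = 33.
This yields shadow prices y_bottling = 6, y_malt = 1.
Reduced cost of barley beer: c₃ − yᵀa₃ = 12 − (6·2 + 1·4) = 12 − 16 = -4.

-4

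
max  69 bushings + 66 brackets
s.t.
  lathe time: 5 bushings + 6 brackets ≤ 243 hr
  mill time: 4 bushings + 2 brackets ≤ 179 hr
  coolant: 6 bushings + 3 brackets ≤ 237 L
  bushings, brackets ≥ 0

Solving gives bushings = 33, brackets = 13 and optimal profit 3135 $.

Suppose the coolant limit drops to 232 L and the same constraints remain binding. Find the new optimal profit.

At the optimum: lathe time uses 243 of 243 (binding); mill time uses 158 of 179 (slack = 21); coolant uses 237 of 237 (binding).
Slack constraints have shadow price 0 (complementary slackness).
From A_Bᵀ y = c: 5·y_lathe time + 6·y_coolant = 69; 6·y_lathe time + 3·y_coolant = 66.
Solving: y_lathe time = 9, y_coolant = 4.
Δz = y_coolant·Δb = 4 × (-5) = -20, so new z* = 3135 − 20 = 3115.

3115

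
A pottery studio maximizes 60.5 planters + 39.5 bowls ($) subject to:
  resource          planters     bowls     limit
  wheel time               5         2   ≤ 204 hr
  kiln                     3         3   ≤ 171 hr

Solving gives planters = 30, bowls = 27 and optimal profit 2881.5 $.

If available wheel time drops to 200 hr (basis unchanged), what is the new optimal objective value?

Both wheel time and kiln are binding at x*.
From A_Bᵀ y = c: 5·y_wheel time + 3·y_kiln = 60.5; 2·y_wheel time + 3·y_kiln = 39.5.
→ y_wheel time = 7 and y_kiln = 8.5.
Δz = y_wheel time·Δb = 7 × (-4) = -28, so new z* = 2881.5 − 28 = 2853.5.

2853.5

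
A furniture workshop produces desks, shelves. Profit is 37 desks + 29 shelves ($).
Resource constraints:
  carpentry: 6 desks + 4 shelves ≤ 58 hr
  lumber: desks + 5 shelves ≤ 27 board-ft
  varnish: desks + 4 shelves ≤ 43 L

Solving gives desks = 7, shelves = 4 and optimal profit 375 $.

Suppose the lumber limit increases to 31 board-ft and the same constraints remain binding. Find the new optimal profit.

Check each constraint at x*: carpentry 58/58 (tight); lumber 27/27 (tight); varnish 23/43 (slack 20).
Since varnish is not tight, its dual is 0.
From A_Bᵀ y = c: 6·y_carpentry + 1·y_lumber = 37; 4·y_carpentry + 5·y_lumber = 29.
This yields shadow prices y_carpentry = 6, y_lumber = 1.
Δz = y_lumber·Δb = 1 × (4) = 4, so new z* = 375 + 4 = 379.

379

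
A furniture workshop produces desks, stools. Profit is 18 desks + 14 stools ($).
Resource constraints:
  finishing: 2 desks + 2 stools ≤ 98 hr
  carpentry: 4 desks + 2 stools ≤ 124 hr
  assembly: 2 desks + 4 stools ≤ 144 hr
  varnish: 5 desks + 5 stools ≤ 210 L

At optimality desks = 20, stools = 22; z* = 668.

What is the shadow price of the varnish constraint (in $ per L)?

Binding: carpentry and varnish. Non-binding: finishing (14 unused), assembly (16 unused).
By complementary slackness, y = 0 for the non-binding constraints.
The binding rows give the dual system: 4·y_carpentry + 5·y_varnish = 18 and 2·y_carpentry + 5·y_varnish = 14.
Solving: y_carpentry = 2, y_varnish = 2.
Shadow price of varnish = 2.

2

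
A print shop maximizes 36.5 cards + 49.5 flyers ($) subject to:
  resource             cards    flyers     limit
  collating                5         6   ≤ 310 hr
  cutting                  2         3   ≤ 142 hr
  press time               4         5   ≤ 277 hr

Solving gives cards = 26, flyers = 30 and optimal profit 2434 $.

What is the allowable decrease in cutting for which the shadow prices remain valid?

Binding constraints: collating, cutting. The basis is B = [[5,6],[2,3]] with det 3.
Per unit decrease in cutting, x* moves by d = (2, -1.6667).
The basis stays optimal until flyers reaches 0; allowable decrease = 18 hr.

18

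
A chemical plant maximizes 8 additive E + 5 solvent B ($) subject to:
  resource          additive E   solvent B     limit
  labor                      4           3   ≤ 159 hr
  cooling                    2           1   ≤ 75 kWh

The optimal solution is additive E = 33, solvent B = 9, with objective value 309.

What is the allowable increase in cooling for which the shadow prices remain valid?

Binding constraints: labor, cooling. The basis is B = [[4,3],[2,1]] with det -2.
Per unit increase in cooling, x* moves by d = (1.5, -2).
The basis stays optimal until solvent B reaches 0; allowable increase = 4.5 kWh.

4.5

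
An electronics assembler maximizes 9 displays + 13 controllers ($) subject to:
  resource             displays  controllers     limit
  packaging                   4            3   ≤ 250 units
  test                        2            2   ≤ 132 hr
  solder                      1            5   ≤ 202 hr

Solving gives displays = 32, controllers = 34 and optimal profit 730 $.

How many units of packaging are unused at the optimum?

20

packaging used = 4·32 + 3·34 = 230; slack = 250 − 230 = 20.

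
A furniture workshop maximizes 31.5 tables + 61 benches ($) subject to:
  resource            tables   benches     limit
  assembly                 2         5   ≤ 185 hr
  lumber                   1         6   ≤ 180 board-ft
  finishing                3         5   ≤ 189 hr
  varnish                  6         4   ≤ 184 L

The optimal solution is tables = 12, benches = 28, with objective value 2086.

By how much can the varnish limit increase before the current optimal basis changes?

32

Binding constraints: lumber, varnish. The basis is B = [[1,6],[6,4]] with det -32.
Per unit increase in varnish, x* moves by d = (0.1875, -0.03125).
The basis stays optimal until finishing becomes binding; allowable increase = 32 L.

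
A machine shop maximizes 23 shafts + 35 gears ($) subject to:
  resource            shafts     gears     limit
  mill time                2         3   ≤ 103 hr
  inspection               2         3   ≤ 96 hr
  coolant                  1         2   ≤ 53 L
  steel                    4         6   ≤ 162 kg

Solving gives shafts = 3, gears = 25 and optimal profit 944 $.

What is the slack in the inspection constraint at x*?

15

inspection used = 2·3 + 3·25 = 81; slack = 96 − 81 = 15.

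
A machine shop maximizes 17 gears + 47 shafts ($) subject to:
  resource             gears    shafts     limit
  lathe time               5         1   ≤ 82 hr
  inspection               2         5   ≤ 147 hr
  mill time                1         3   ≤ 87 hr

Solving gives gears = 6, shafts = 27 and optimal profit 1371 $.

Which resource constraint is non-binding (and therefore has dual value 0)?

lathe time

lathe time: 57/82 (slack 25)
inspection: 147/147 (binding)
mill time: 87/87 (binding)
By complementary slackness, a constraint with positive slack has shadow price 0 → lathe time.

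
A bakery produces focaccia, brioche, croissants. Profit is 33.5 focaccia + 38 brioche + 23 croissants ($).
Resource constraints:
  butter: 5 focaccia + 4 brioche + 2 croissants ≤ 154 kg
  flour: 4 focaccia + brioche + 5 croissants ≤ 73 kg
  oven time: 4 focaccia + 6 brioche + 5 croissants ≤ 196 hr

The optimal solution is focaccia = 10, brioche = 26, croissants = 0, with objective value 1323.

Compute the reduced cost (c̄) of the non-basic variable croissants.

-4

At the optimum: butter uses 154 of 154 (binding); flour uses 66 of 73 (slack = 7); oven time uses 196 of 196 (binding).
Slack constraints have shadow price 0 (complementary slackness).
Dual feasibility on the basic columns requires 5·y_butter + 4·y_oven time = 33.5, 4·y_butter + 6·y_oven time = 38.
→ y_butter = 3.5 and y_oven time = 4.
Reduced cost of croissants: c₃ − yᵀa₃ = 23 − (3.5·2 + 4·5) = 23 − 27 = -4.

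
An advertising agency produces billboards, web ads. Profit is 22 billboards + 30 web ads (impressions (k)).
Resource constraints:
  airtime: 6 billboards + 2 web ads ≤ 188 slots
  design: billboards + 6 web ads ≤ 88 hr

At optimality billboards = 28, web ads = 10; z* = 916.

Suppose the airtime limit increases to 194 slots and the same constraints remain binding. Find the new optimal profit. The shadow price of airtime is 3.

934

Δb = 6, so new z* = 916 + (3)·(6) = 916 + 18 = 934.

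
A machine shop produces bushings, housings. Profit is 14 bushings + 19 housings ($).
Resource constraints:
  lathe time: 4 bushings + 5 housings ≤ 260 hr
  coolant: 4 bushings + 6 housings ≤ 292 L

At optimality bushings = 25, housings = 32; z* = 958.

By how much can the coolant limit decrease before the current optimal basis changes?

32

Binding constraints: lathe time, coolant. The basis is B = [[4,5],[4,6]] with det 4.
Per unit decrease in coolant, x* moves by d = (1.25, -1).
The basis stays optimal until housings reaches 0; allowable decrease = 32 L.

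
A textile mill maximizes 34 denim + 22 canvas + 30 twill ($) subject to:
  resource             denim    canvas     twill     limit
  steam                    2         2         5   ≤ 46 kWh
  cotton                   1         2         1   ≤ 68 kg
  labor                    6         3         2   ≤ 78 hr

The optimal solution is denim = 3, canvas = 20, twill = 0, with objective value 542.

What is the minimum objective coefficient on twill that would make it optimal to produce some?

At the optimum: steam uses 46 of 46 (binding); cotton uses 43 of 68 (slack = 25); labor uses 78 of 78 (binding).
By complementary slackness, y = 0 for the non-binding constraint.
The binding rows give the dual system: 2·y_steam + 6·y_labor = 34 and 2·y_steam + 3·y_labor = 22.
→ y_steam = 5 and y_labor = 4.
twill enters the basis when its profit ≥ yᵀa₃ = 5·5 + 4·2 = 33.

33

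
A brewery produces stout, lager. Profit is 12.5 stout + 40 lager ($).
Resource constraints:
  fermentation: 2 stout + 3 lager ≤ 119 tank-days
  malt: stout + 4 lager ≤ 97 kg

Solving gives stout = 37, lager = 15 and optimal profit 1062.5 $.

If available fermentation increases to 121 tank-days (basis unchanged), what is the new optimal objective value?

1066.5

Both fermentation and malt are binding at x*.
From A_Bᵀ y = c: 2·y_fermentation + 1·y_malt = 12.5; 3·y_fermentation + 4·y_malt = 40.
This yields shadow prices y_fermentation = 2, y_malt = 8.5.
Δz = y_fermentation·Δb = 2 × (2) = 4, so new z* = 1062.5 + 4 = 1066.5.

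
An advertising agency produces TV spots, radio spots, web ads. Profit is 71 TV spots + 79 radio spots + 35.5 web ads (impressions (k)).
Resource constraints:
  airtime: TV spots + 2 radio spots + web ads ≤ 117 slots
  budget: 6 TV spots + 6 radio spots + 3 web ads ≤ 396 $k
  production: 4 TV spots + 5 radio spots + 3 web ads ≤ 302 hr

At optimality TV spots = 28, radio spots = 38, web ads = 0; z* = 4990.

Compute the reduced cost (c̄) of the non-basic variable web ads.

-8

At the optimum: airtime uses 104 of 117 (slack = 13); budget uses 396 of 396 (binding); production uses 302 of 302 (binding).
By complementary slackness, y = 0 for the non-binding constraint.
From A_Bᵀ y = c: 6·y_budget + 4·y_production = 71; 6·y_budget + 5·y_production = 79.
This yields shadow prices y_budget = 6.5, y_production = 8.
Reduced cost of web ads: c₃ − yᵀa₃ = 35.5 − (6.5·3 + 8·3) = 35.5 − 43.5 = -8.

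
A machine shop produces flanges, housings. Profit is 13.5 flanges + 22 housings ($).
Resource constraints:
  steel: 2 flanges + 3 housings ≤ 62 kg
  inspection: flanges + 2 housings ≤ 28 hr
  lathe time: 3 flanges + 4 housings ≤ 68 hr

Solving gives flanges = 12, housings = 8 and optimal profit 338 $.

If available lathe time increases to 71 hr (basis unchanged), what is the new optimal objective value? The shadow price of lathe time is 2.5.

345.5

Δb = 3, so new z* = 338 + (2.5)·(3) = 338 + 7.5 = 345.5.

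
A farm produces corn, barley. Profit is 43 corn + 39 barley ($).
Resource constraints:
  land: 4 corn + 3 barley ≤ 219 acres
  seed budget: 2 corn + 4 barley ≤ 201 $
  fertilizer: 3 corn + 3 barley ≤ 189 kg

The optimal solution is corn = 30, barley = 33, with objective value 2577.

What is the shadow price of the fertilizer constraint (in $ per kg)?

At the optimum: land uses 219 of 219 (binding); seed budget uses 192 of 201 (slack = 9); fertilizer uses 189 of 189 (binding).
Since seed budget is not tight, its dual is 0.
Dual feasibility on the basic columns requires 4·y_land + 3·y_fertilizer = 43, 3·y_land + 3·y_fertilizer = 39.
→ y_land = 4 and y_fertilizer = 9.
Shadow price of fertilizer = 9.

9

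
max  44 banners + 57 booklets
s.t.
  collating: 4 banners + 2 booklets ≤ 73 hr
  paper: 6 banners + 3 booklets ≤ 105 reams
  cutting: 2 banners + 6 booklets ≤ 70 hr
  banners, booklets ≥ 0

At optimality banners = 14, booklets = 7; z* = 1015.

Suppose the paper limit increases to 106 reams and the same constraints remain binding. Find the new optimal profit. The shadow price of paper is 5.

Δb = 1, so new z* = 1015 + (5)·(1) = 1015 + 5 = 1020.

1020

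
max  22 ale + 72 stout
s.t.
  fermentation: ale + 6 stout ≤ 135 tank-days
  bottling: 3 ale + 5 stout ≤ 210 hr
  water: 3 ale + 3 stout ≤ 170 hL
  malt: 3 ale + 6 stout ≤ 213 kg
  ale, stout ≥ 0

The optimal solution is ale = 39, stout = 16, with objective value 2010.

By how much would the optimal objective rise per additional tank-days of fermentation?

Binding: fermentation and malt. Non-binding: bottling (13 unused), water (5 unused).
Slack constraints have shadow price 0 (complementary slackness).
From A_Bᵀ y = c: 1·y_fermentation + 3·y_malt = 22; 6·y_fermentation + 6·y_malt = 72.
This yields shadow prices y_fermentation = 7, y_malt = 5.
Shadow price of fermentation = 7.

7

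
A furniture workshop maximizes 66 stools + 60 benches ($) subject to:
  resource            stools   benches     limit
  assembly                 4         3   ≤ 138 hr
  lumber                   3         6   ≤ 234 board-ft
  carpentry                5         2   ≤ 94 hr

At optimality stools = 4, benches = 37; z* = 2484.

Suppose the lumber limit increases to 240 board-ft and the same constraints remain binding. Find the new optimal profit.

2526

Check each constraint at x*: assembly 127/138 (slack 11); lumber 234/234 (tight); carpentry 94/94 (tight).
By complementary slackness, y = 0 for the non-binding constraint.
From A_Bᵀ y = c: 3·y_lumber + 5·y_carpentry = 66; 6·y_lumber + 2·y_carpentry = 60.
Solving: y_lumber = 7, y_carpentry = 9.
Δz = y_lumber·Δb = 7 × (6) = 42, so new z* = 2484 + 42 = 2526.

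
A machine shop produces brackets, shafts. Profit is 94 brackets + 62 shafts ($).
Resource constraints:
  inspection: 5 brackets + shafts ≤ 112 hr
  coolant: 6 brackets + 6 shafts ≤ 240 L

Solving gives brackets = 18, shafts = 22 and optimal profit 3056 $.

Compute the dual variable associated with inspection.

8

Both inspection and coolant are binding at x*.
From A_Bᵀ y = c: 5·y_inspection + 6·y_coolant = 94; 1·y_inspection + 6·y_coolant = 62.
Solving: y_inspection = 8, y_coolant = 9.
Shadow price of inspection = 8.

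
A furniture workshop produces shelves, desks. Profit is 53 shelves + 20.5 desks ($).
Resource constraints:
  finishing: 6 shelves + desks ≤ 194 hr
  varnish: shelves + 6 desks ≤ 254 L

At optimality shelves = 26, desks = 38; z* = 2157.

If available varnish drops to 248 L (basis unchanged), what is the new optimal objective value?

2145

Check each constraint at x*: finishing 194/194 (tight); varnish 254/254 (tight).
The binding rows give the dual system: 6·y_finishing + 1·y_varnish = 53 and 1·y_finishing + 6·y_varnish = 20.5.
Solving: y_finishing = 8.5, y_varnish = 2.
Δz = y_varnish·Δb = 2 × (-6) = -12, so new z* = 2157 − 12 = 2145.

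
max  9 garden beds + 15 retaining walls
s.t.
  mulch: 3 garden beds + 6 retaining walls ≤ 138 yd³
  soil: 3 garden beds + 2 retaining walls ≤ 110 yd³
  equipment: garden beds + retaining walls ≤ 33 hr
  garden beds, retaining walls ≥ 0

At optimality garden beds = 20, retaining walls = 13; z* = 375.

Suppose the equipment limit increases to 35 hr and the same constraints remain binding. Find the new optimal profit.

Check each constraint at x*: mulch 138/138 (tight); soil 86/110 (slack 24); equipment 33/33 (tight).
Since soil is not tight, its dual is 0.
From A_Bᵀ y = c: 3·y_mulch + 1·y_equipment = 9; 6·y_mulch + 1·y_equipment = 15.
Solving: y_mulch = 2, y_equipment = 3.
Δz = y_equipment·Δb = 3 × (2) = 6, so new z* = 375 + 6 = 381.

381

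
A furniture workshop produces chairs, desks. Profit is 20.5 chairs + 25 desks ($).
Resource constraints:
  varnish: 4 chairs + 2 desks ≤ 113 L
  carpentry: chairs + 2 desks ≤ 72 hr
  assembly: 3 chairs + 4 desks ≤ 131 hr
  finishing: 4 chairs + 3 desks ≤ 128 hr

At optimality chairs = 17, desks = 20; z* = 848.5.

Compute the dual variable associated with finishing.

1

Check each constraint at x*: varnish 108/113 (slack 5); carpentry 57/72 (slack 15); assembly 131/131 (tight); finishing 128/128 (tight).
Since varnish, carpentry are not tight, their duals are 0.
From A_Bᵀ y = c: 3·y_assembly + 4·y_finishing = 20.5; 4·y_assembly + 3·y_finishing = 25.
This yields shadow prices y_assembly = 5.5, y_finishing = 1.
Shadow price of finishing = 1.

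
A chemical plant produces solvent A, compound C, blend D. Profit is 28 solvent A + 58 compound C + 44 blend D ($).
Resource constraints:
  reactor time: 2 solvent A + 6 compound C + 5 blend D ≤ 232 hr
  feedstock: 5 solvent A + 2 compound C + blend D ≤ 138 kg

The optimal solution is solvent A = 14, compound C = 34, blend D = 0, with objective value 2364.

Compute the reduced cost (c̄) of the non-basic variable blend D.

Check each constraint at x*: reactor time 232/232 (tight); feedstock 138/138 (tight).
From A_Bᵀ y = c: 2·y_reactor time + 5·y_feedstock = 28; 6·y_reactor time + 2·y_feedstock = 58.
Solving: y_reactor time = 9, y_feedstock = 2.
Reduced cost of blend D: c₃ − yᵀa₃ = 44 − (9·5 + 2·1) = 44 − 47 = -3.

-3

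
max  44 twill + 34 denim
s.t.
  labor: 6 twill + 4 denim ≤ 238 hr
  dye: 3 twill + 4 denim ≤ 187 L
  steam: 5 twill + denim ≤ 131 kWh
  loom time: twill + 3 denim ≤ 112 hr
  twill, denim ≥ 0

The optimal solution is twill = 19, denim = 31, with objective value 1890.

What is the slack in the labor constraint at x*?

labor used = 6·19 + 4·31 = 238; slack = 238 − 238 = 0.

0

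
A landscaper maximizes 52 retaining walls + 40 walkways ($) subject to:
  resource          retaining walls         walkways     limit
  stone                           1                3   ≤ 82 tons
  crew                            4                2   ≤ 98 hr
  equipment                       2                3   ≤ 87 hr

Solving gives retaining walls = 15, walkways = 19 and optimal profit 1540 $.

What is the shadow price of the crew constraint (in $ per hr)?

Binding: crew and equipment. Non-binding: stone (10 unused).
By complementary slackness, y = 0 for the non-binding constraint.
The binding rows give the dual system: 4·y_crew + 2·y_equipment = 52 and 2·y_crew + 3·y_equipment = 40.
Solving: y_crew = 9.5, y_equipment = 7.
Shadow price of crew = 9.5.

9.5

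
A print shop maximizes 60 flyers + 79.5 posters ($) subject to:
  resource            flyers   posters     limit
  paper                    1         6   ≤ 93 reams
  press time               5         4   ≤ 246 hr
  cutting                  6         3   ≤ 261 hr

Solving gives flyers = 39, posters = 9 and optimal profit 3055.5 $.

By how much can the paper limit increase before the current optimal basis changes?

Binding constraints: paper, cutting. The basis is B = [[1,6],[6,3]] with det -33.
Per unit increase in paper, x* moves by d = (-0.0909, 0.1818).
The basis stays optimal until press time becomes binding; allowable increase = 55 reams.

55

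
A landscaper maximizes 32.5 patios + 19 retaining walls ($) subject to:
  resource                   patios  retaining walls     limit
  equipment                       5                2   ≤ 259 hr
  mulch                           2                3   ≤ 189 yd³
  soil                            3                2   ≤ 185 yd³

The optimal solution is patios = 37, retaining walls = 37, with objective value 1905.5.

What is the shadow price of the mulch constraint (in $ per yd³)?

Binding: equipment and soil. Non-binding: mulch (4 unused).
Slack constraints have shadow price 0 (complementary slackness).
The binding rows give the dual system: 5·y_equipment + 3·y_soil = 32.5 and 2·y_equipment + 2·y_soil = 19.
→ y_equipment = 2 and y_soil = 7.5.
Shadow price of mulch = 0.

0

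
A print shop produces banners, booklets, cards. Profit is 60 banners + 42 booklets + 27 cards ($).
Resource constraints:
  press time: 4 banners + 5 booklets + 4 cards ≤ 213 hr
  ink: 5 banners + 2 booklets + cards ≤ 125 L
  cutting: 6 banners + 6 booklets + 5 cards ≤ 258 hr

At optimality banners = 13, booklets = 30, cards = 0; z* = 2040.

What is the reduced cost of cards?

-4

Binding: ink and cutting. Non-binding: press time (11 unused).
Slack constraints have shadow price 0 (complementary slackness).
From A_Bᵀ y = c: 5·y_ink + 6·y_cutting = 60; 2·y_ink + 6·y_cutting = 42.
This yields shadow prices y_ink = 6, y_cutting = 5.
Reduced cost of cards: c₃ − yᵀa₃ = 27 − (6·1 + 5·5) = 27 − 31 = -4.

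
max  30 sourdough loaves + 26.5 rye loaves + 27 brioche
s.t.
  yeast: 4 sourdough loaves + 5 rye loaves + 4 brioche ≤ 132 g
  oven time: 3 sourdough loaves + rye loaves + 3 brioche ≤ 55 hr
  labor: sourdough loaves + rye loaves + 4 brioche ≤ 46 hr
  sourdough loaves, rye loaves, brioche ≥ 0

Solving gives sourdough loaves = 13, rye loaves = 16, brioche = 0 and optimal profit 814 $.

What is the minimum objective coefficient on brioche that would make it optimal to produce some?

30

Check each constraint at x*: yeast 132/132 (tight); oven time 55/55 (tight); labor 29/46 (slack 17).
Since labor is not tight, its dual is 0.
Dual feasibility on the basic columns requires 4·y_yeast + 3·y_oven time = 30, 5·y_yeast + 1·y_oven time = 26.5.
This yields shadow prices y_yeast = 4.5, y_oven time = 4.
brioche enters the basis when its profit ≥ yᵀa₃ = 4.5·4 + 4·3 = 30.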